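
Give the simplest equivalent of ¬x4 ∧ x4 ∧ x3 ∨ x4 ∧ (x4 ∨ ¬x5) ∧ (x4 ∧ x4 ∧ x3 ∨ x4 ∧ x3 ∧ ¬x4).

x4 ∧ x3

¬x4 ∧ x4 ∧ x3 ∨ x4 ∧ (x4 ∨ ¬x5) ∧ (x4 ∧ x4 ∧ x3 ∨ x4 ∧ x3 ∧ ¬x4)
= ¬x4 ∧ x4 ∧ x3 ∨ x4 ∧ (x4 ∧ x4 ∧ x3 ∨ x4 ∧ x3 ∧ ¬x4)   (absorption)
= ¬x4 ∧ x4 ∧ x3 ∨ x4 ∧ x4 ∧ x3   (distribution)
= x4 ∧ x3   (distribution)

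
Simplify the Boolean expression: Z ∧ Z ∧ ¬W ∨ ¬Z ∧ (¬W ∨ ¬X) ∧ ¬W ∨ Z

Z ∧ Z ∧ ¬W ∨ ¬Z ∧ (¬W ∨ ¬X) ∧ ¬W ∨ Z
= Z ∧ Z ∧ ¬W ∨ ¬Z ∧ ¬W ∨ Z   (absorption)
= Z ∧ ¬W ∨ ¬Z ∧ ¬W ∨ Z   (idempotence)
= ¬W ∨ Z   (distribution)

¬W ∨ Z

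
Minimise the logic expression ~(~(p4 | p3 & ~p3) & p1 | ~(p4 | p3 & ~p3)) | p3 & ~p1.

~(~(p4 | p3 & ~p3) & p1 | ~(p4 | p3 & ~p3)) | p3 & ~p1
= ~~(p4 | p3 & ~p3) | p3 & ~p1   — absorption
= ~~p4 | p3 & ~p1   — complement / identity
= p4 | p3 & ~p1   — double negation

p4 | p3 & ~p1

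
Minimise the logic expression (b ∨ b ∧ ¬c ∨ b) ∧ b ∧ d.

(b ∨ b ∧ ¬c ∨ b) ∧ b ∧ d
= (b ∨ b) ∧ b ∧ d   — absorption
= b ∧ b ∧ d   — idempotence
= b ∧ d   — idempotence

b ∧ d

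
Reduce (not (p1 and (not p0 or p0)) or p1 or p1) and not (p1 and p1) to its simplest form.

(not (p1 and (not p0 or p0)) or p1 or p1) and not (p1 and p1)
= (not p1 or p1 or p1) and not (p1 and p1)   [complement / identity]
= (not p1 or p1) and not (p1 and p1)   [idempotence]
= not (p1 and p1)   [complement / identity]
= not p1   [idempotence]

not p1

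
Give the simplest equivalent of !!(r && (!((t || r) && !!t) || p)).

r && (!t || p)

!!(r && (!((t || r) && !!t) || p))
= !!(r && (!((t || r) && t) || p))   — double negation
= r && (!((t || r) && t) || p)   — double negation
= r && (!t || p)   — absorption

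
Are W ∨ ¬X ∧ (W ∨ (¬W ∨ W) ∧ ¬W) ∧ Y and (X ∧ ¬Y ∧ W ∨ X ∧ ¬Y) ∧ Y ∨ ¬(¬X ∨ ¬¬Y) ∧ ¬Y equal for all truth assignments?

No

E1: W ∨ ¬X ∧ (W ∨ (¬W ∨ W) ∧ ¬W) ∧ Y
    = W ∨ ¬X ∧ (W ∨ ¬W) ∧ Y   — complement / identity
    = W ∨ ¬X ∧ Y   — complement / identity
E2: (X ∧ ¬Y ∧ W ∨ X ∧ ¬Y) ∧ Y ∨ ¬(¬X ∨ ¬¬Y) ∧ ¬Y
    = X ∧ ¬Y ∧ Y ∨ ¬(¬X ∨ ¬¬Y) ∧ ¬Y   — absorption
    = X ∧ ¬Y ∧ Y ∨ X ∧ ¬Y ∧ ¬Y   — De Morgan
    = X ∧ ¬Y   — distribution
These differ: at W=1, X=0, Y=0, E1 = 1 but E2 = 0.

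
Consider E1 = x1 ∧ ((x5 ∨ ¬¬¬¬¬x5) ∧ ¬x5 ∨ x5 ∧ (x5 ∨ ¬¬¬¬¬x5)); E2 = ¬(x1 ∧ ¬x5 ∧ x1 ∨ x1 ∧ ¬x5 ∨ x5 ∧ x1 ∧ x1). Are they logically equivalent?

No

E1: x1 ∧ ((x5 ∨ ¬¬¬¬¬x5) ∧ ¬x5 ∨ x5 ∧ (x5 ∨ ¬¬¬¬¬x5))
    = x1 ∧ (x5 ∨ ¬¬¬¬¬x5)   [distribution]
    = x1 ∧ (x5 ∨ ¬¬¬x5)   [double negation]
    = x1 ∧ (x5 ∨ ¬x5)   [double negation]
    = x1   [complement / identity]
E2: ¬(x1 ∧ ¬x5 ∧ x1 ∨ x1 ∧ ¬x5 ∨ x5 ∧ x1 ∧ x1)
    = ¬(x1 ∧ ¬x5 ∧ x1 ∨ x1 ∧ ¬x5 ∨ x5 ∧ x1)   [idempotence]
    = ¬(x1 ∧ ¬x5 ∨ x5 ∧ x1)   [absorption]
    = ¬x1   [distribution]
These differ: at x1=0, x5=0, E1 = 0 but E2 = 1.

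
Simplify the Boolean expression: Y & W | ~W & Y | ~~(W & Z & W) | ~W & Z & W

Y | Z & W

Y & W | ~W & Y | ~~(W & Z & W) | ~W & Z & W
= Y & W | ~W & Y | W & Z & W | ~W & Z & W
= Y | W & Z & W | ~W & Z & W
= Y | Z & W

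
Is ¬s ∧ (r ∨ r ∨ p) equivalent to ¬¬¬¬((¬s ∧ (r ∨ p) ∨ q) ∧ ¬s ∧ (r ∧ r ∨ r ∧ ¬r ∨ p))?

Yes

E1: ¬s ∧ (r ∨ r ∨ p)
    = ¬s ∧ (r ∨ p)   — idempotence
E2: ¬¬¬¬((¬s ∧ (r ∨ p) ∨ q) ∧ ¬s ∧ (r ∧ r ∨ r ∧ ¬r ∨ p))
    = ¬¬((¬s ∧ (r ∨ p) ∨ q) ∧ ¬s ∧ (r ∧ r ∨ r ∧ ¬r ∨ p))   — double negation
    = ¬¬((¬s ∧ (r ∨ p) ∨ q) ∧ ¬s ∧ (r ∨ p))   — distribution
    = ¬¬(¬s ∧ (r ∨ p))   — absorption
    = ¬s ∧ (r ∨ p)   — double negation
Both reduce to ¬s ∧ (r ∨ p), so they are equivalent.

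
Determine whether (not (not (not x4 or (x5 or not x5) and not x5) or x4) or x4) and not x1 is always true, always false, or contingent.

contingent

(not (not (not x4 or (x5 or not x5) and not x5) or x4) or x4) and not x1
= (not (not (not x4 or not x5) or x4) or x4) and not x1   — complement / identity
= (not (x4 and x5 or x4) or x4) and not x1   — De Morgan
= (not x4 or x4) and not x1   — absorption
= not x1   — complement / identity
This depends on x1, so it is not a constant.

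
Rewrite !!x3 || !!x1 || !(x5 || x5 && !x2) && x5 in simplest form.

x3 || x1

!!x3 || !!x1 || !(x5 || x5 && !x2) && x5
= !!x3 || !!x1 || !x5 && x5   (absorption)
= !!x3 || x1 || !x5 && x5   (double negation)
= x3 || x1 || !x5 && x5   (double negation)
= x3 || x1   (complement / identity)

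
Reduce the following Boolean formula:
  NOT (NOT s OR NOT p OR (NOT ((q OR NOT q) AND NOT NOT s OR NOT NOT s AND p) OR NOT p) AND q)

NOT (NOT s OR NOT p OR (NOT ((q OR NOT q) AND NOT NOT s OR NOT NOT s AND p) OR NOT p) AND q)
= NOT (NOT s OR NOT p OR (NOT (NOT NOT s OR NOT NOT s AND p) OR NOT p) AND q)   (complement / identity)
= NOT (NOT s OR NOT p OR (NOT NOT NOT s OR NOT p) AND q)   (absorption)
= NOT (NOT s OR NOT p OR (NOT s OR NOT p) AND q)   (double negation)
= NOT (NOT s OR NOT p)   (absorption)
= s AND p   (De Morgan)

s AND p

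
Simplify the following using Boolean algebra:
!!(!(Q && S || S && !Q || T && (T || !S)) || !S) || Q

!!(!(Q && S || S && !Q || T && (T || !S)) || !S) || Q
= !!(!(S || T && (T || !S)) || !S) || Q   — distribution
= !((S || T && (T || !S)) && S) || Q   — De Morgan
= !((S || T) && S) || Q   — absorption
= !S || Q   — absorption

!S || Q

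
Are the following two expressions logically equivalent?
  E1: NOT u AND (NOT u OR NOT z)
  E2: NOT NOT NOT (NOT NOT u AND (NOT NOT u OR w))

Yes

E1: NOT u AND (NOT u OR NOT z)
    = NOT u   [absorption]
E2: NOT NOT NOT (NOT NOT u AND (NOT NOT u OR w))
    = NOT NOT NOT NOT NOT u   [absorption]
    = NOT NOT NOT u   [double negation]
    = NOT u   [double negation]
Both reduce to NOT u, so they are equivalent.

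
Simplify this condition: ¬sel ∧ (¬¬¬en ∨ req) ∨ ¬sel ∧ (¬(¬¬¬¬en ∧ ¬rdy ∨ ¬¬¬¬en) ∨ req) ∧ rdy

¬sel ∧ (¬en ∨ req)

¬sel ∧ (¬¬¬en ∨ req) ∨ ¬sel ∧ (¬(¬¬¬¬en ∧ ¬rdy ∨ ¬¬¬¬en) ∨ req) ∧ rdy
= ¬sel ∧ (¬¬¬en ∨ req) ∨ ¬sel ∧ (¬¬¬¬¬en ∨ req) ∧ rdy
= ¬sel ∧ (¬¬¬en ∨ req) ∨ ¬sel ∧ (¬¬¬en ∨ req) ∧ rdy
= ¬sel ∧ (¬¬¬en ∨ req)
= ¬sel ∧ (¬en ∨ req)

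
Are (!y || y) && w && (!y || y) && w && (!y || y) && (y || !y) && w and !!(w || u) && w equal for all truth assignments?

E1: (!y || y) && w && (!y || y) && w && (!y || y) && (y || !y) && w
    = (!y || y) && w && (!y || y) && w && (!y || y) && w   (complement / identity)
    = (!y || y) && w && (!y || y) && w   (idempotence)
    = (!y || y) && w   (idempotence)
    = w   (complement / identity)
E2: !!(w || u) && w
    = (w || u) && w   (double negation)
    = w   (absorption)
Both reduce to w, so they are equivalent.

Yes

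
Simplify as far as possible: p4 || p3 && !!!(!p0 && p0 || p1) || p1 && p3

p4 || p3

p4 || p3 && !!!(!p0 && p0 || p1) || p1 && p3
= p4 || p3 && !(!p0 && p0 || p1) || p1 && p3   (double negation)
= p4 || p3 && !p1 || p1 && p3   (complement / identity)
= p4 || p3   (distribution)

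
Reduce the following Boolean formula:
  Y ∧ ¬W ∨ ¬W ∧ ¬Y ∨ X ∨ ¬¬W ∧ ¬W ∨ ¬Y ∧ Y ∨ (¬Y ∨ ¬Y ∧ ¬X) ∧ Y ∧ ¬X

Y ∧ ¬W ∨ ¬W ∧ ¬Y ∨ X ∨ ¬¬W ∧ ¬W ∨ ¬Y ∧ Y ∨ (¬Y ∨ ¬Y ∧ ¬X) ∧ Y ∧ ¬X
= Y ∧ ¬W ∨ ¬W ∧ ¬Y ∨ X ∨ ¬¬W ∧ ¬W ∨ ¬Y ∧ Y ∨ ¬Y ∧ Y ∧ ¬X   (absorption)
= Y ∧ ¬W ∨ ¬W ∧ ¬Y ∨ X ∨ ¬¬W ∧ ¬W ∨ ¬Y ∧ Y   (absorption)
= Y ∧ ¬W ∨ ¬W ∧ ¬Y ∨ X ∨ ¬¬W ∧ ¬W   (complement / identity)
= ¬W ∨ X ∨ ¬¬W ∧ ¬W   (distribution)
= ¬W ∨ X ∨ W ∧ ¬W   (double negation)
= ¬W ∨ X   (complement / identity)

¬W ∨ X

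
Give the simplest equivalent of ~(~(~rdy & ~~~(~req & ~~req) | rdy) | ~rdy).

rdy

~(~(~rdy & ~~~(~req & ~~req) | rdy) | ~rdy)
= ~(~(~rdy & ~~(req | ~req) | rdy) | ~rdy)   [De Morgan]
= ~(~(~rdy & (req | ~req) | rdy) | ~rdy)   [double negation]
= (~rdy & (req | ~req) | rdy) & rdy   [De Morgan]
= (~rdy | rdy) & rdy   [complement / identity]
= rdy   [complement / identity]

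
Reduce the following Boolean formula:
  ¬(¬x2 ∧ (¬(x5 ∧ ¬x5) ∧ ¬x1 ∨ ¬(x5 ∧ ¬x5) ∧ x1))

x2

¬(¬x2 ∧ (¬(x5 ∧ ¬x5) ∧ ¬x1 ∨ ¬(x5 ∧ ¬x5) ∧ x1))
= ¬(¬x2 ∧ ¬(x5 ∧ ¬x5))   — distribution
= x2 ∨ x5 ∧ ¬x5   — De Morgan
= x2   — complement / identity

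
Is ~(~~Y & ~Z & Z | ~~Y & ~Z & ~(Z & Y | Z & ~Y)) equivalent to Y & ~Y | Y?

No

E1: ~(~~Y & ~Z & Z | ~~Y & ~Z & ~(Z & Y | Z & ~Y))
    = ~(~~Y & ~Z & Z | ~~Y & ~Z & ~Z)
    = ~(~~Y & ~Z)
    = ~Y | Z
E2: Y & ~Y | Y
    = Y
These differ: at Y=0, Z=0, E1 = 1 but E2 = 0.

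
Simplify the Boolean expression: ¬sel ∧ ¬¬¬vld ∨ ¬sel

¬sel

¬sel ∧ ¬¬¬vld ∨ ¬sel
= ¬sel ∧ ¬vld ∨ ¬sel   — double negation
= ¬sel   — absorption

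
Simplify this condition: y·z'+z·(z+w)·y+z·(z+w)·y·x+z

y·z'+z·(z+w)·y+z·(z+w)·y·x+z
= y·z'+z·(z+w)·y+z   — absorption
= y·z'+z·y+z   — absorption
= y+z   — distribution

y+z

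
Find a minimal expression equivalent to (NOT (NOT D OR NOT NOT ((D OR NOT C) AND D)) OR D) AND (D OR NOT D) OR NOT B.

(NOT (NOT D OR NOT NOT ((D OR NOT C) AND D)) OR D) AND (D OR NOT D) OR NOT B
= (D AND NOT ((D OR NOT C) AND D) OR D) AND (D OR NOT D) OR NOT B   [De Morgan]
= D AND NOT ((D OR NOT C) AND D) OR D OR NOT B   [complement / identity]
= D AND NOT D OR D OR NOT B   [absorption]
= D OR NOT B   [complement / identity]

D OR NOT B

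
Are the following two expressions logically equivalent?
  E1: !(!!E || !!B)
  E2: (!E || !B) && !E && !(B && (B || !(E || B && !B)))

Yes

E1: !(!!E || !!B)
    = !E && !B   — De Morgan
E2: (!E || !B) && !E && !(B && (B || !(E || B && !B)))
    = !E && !(B && (B || !(E || B && !B)))   — absorption
    = !E && !(B && (B || !E))   — complement / identity
    = !E && !B   — absorption
Both reduce to !E && !B, so they are equivalent.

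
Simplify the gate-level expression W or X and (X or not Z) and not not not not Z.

W or X and (X or not Z) and not not not not Z
= W or X and not not not not Z   (absorption)
= W or X and not not Z   (double negation)
= W or X and Z   (double negation)

W or X and Z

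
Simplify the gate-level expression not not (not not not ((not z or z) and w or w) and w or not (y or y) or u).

not not (not not not ((not z or z) and w or w) and w or not (y or y) or u)
= not not (not not not (w or w) and w or not (y or y) or u)
= not not (not not not w and w or not (y or y) or u)
= not not (not w and w or not (y or y) or u)
= not w and w or not (y or y) or u
= not (y or y) or u
= not y or u

not y or u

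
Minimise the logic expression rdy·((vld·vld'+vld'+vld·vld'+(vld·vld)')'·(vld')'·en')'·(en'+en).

rdy·(vld'+en)

rdy·((vld·vld'+vld'+vld·vld'+(vld·vld)')'·(vld')'·en')'·(en'+en)
= rdy·((vld·vld'+vld'+vld·vld'+vld')'·(vld')'·en')'·(en'+en)   — idempotence
= rdy·((vld·vld'+vld')'·(vld')'·en')'·(en'+en)   — idempotence
= rdy·((vld')'·(vld')'·en')'·(en'+en)   — complement / identity
= rdy·((vld')'·en')'·(en'+en)   — idempotence
= rdy·(vld'+en)·(en'+en)   — De Morgan
= rdy·(vld'+en)   — complement / identity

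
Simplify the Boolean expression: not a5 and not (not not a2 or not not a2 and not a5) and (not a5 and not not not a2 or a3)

not a5 and not a2

not a5 and not (not not a2 or not not a2 and not a5) and (not a5 and not not not a2 or a3)
= not a5 and not not not a2 and (not a5 and not not not a2 or a3)   — absorption
= not a5 and not not not a2   — absorption
= not a5 and not a2   — double negation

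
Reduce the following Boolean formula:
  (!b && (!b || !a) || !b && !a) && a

!b && a

(!b && (!b || !a) || !b && !a) && a
= (!b || !b && !a) && a   — absorption
= !b && a   — absorption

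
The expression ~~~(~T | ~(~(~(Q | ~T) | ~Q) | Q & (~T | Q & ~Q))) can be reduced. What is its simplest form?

T & Q

~~~(~T | ~(~(~(Q | ~T) | ~Q) | Q & (~T | Q & ~Q)))
= ~~~(~T | ~(~(~(Q | ~T) | ~Q) | Q & ~T))   — complement / identity
= ~~(T & (~(~(Q | ~T) | ~Q) | Q & ~T))   — De Morgan
= ~~(T & ((Q | ~T) & Q | Q & ~T))   — De Morgan
= ~~(T & (Q | Q & ~T))   — absorption
= T & (Q | Q & ~T)   — double negation
= T & Q   — absorption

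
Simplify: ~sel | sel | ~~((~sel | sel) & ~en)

1

~sel | sel | ~~((~sel | sel) & ~en)
= ~sel | sel | (~sel | sel) & ~en   [double negation]
= ~sel | sel   [absorption]
= 1   [complement]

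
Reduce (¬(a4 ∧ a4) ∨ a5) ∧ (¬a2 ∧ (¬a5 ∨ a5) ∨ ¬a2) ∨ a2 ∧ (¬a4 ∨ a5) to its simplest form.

¬a4 ∨ a5

(¬(a4 ∧ a4) ∨ a5) ∧ (¬a2 ∧ (¬a5 ∨ a5) ∨ ¬a2) ∨ a2 ∧ (¬a4 ∨ a5)
= (¬a4 ∨ a5) ∧ (¬a2 ∧ (¬a5 ∨ a5) ∨ ¬a2) ∨ a2 ∧ (¬a4 ∨ a5)
= (¬a4 ∨ a5) ∧ (¬a2 ∨ ¬a2) ∨ a2 ∧ (¬a4 ∨ a5)
= (¬a4 ∨ a5) ∧ ¬a2 ∨ a2 ∧ (¬a4 ∨ a5)
= ¬a4 ∨ a5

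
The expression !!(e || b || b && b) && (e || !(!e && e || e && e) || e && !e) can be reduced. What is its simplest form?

!!(e || b || b && b) && (e || !(!e && e || e && e) || e && !e)
= !!(e || b || b && b) && (e || !(!e && e || e && e))   — complement / identity
= !!(e || b || b && b) && (e || !e)   — distribution
= !!(e || b || b && b)   — complement / identity
= !!(e || b || b)   — idempotence
= !!(e || b)   — idempotence
= e || b   — double negation

e || b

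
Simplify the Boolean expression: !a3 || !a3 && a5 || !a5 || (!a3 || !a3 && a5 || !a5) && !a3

!a3 || !a3 && a5 || !a5 || (!a3 || !a3 && a5 || !a5) && !a3
= !a3 || !a3 && a5 || !a5   — absorption
= !a3 || !a5   — absorption

!a3 || !a5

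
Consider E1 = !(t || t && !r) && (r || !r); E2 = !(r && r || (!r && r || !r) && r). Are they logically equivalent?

No

E1: !(t || t && !r) && (r || !r)
    = !t && (r || !r)   — absorption
    = !t   — complement / identity
E2: !(r && r || (!r && r || !r) && r)
    = !(r && r || !r && r)   — complement / identity
    = !(r && (r || !r))   — distribution
    = !r   — complement / identity
These differ: at r=0, t=1, E1 = 0 but E2 = 1.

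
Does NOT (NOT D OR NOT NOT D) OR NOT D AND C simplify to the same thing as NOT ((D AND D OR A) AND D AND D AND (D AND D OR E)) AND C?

E1: NOT (NOT D OR NOT NOT D) OR NOT D AND C
    = D AND NOT D OR NOT D AND C
    = NOT D AND C
E2: NOT ((D AND D OR A) AND D AND D AND (D AND D OR E)) AND C
    = NOT ((D AND D OR A) AND D AND D) AND C
    = NOT (D AND D) AND C
    = NOT D AND C
Both reduce to NOT D AND C, so they are equivalent.

Yes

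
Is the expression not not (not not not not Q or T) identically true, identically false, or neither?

neither

not not (not not not not Q or T)
= not not not not Q or T
= not not Q or T
= Q or T
This depends on Q, T, so it is not a constant.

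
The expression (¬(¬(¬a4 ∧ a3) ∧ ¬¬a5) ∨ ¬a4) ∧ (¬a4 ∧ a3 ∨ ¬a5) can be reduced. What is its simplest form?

¬a4 ∧ a3 ∨ ¬a5

(¬(¬(¬a4 ∧ a3) ∧ ¬¬a5) ∨ ¬a4) ∧ (¬a4 ∧ a3 ∨ ¬a5)
= (¬a4 ∧ a3 ∨ ¬a5 ∨ ¬a4) ∧ (¬a4 ∧ a3 ∨ ¬a5)   [De Morgan]
= ¬a4 ∧ a3 ∨ ¬a5   [absorption]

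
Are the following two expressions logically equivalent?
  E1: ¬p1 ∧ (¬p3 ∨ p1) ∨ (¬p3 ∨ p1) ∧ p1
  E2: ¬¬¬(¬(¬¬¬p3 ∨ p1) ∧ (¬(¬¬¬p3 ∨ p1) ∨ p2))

E1: ¬p1 ∧ (¬p3 ∨ p1) ∨ (¬p3 ∨ p1) ∧ p1
    = ¬p3 ∨ p1   (distribution)
E2: ¬¬¬(¬(¬¬¬p3 ∨ p1) ∧ (¬(¬¬¬p3 ∨ p1) ∨ p2))
    = ¬¬¬¬(¬¬¬p3 ∨ p1)   (absorption)
    = ¬¬(¬¬¬p3 ∨ p1)   (double negation)
    = ¬¬(¬p3 ∨ p1)   (double negation)
    = ¬p3 ∨ p1   (double negation)
Both reduce to ¬p3 ∨ p1, so they are equivalent.

Yes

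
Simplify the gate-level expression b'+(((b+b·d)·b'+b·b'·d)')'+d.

b'+d

b'+(((b+b·d)·b'+b·b'·d)')'+d
= b'+((b·b'+b·b'·d)')'+d   [absorption]
= b'+b·b'+b·b'·d+d   [double negation]
= b'+b·b'+d   [absorption]
= b'+d   [complement / identity]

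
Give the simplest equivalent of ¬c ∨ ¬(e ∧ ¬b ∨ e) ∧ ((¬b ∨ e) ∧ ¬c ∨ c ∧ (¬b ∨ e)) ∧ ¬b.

¬c ∨ ¬e ∧ ¬b

¬c ∨ ¬(e ∧ ¬b ∨ e) ∧ ((¬b ∨ e) ∧ ¬c ∨ c ∧ (¬b ∨ e)) ∧ ¬b
= ¬c ∨ ¬(e ∧ ¬b ∨ e) ∧ (¬b ∨ e) ∧ ¬b
= ¬c ∨ ¬(e ∧ ¬b ∨ e) ∧ ¬b
= ¬c ∨ ¬e ∧ ¬b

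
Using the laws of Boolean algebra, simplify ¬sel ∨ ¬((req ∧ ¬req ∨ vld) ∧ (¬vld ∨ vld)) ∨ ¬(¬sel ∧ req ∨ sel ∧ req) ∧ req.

¬sel ∨ ¬((req ∧ ¬req ∨ vld) ∧ (¬vld ∨ vld)) ∨ ¬(¬sel ∧ req ∨ sel ∧ req) ∧ req
= ¬sel ∨ ¬((req ∧ ¬req ∨ vld) ∧ (¬vld ∨ vld)) ∨ ¬req ∧ req
= ¬sel ∨ ¬(vld ∧ (¬vld ∨ vld)) ∨ ¬req ∧ req
= ¬sel ∨ ¬vld ∨ ¬req ∧ req
= ¬sel ∨ ¬vld

¬sel ∨ ¬vld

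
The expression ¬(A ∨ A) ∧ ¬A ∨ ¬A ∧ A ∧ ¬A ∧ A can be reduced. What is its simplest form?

¬(A ∨ A) ∧ ¬A ∨ ¬A ∧ A ∧ ¬A ∧ A
= ¬(A ∨ A) ∧ ¬A ∨ ¬A ∧ A
= ¬A ∧ ¬A ∨ ¬A ∧ A
= ¬A

¬A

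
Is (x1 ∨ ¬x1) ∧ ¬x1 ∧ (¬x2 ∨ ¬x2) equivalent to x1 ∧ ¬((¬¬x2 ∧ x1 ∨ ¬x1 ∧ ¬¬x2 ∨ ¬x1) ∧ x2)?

No

E1: (x1 ∨ ¬x1) ∧ ¬x1 ∧ (¬x2 ∨ ¬x2)
    = (x1 ∨ ¬x1) ∧ ¬x1 ∧ ¬x2   — idempotence
    = ¬x1 ∧ ¬x2   — complement / identity
E2: x1 ∧ ¬((¬¬x2 ∧ x1 ∨ ¬x1 ∧ ¬¬x2 ∨ ¬x1) ∧ x2)
    = x1 ∧ ¬((¬¬x2 ∨ ¬x1) ∧ x2)   — distribution
    = x1 ∧ ¬((x2 ∨ ¬x1) ∧ x2)   — double negation
    = x1 ∧ ¬x2   — absorption
These differ: at x1=0, x2=0, E1 = 1 but E2 = 0.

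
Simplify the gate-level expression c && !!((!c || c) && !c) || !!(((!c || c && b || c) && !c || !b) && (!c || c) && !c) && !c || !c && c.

!c

c && !!((!c || c) && !c) || !!(((!c || c && b || c) && !c || !b) && (!c || c) && !c) && !c || !c && c
= c && !!((!c || c) && !c) || !!(((!c || c) && !c || !b) && (!c || c) && !c) && !c || !c && c   [absorption]
= c && !!((!c || c) && !c) || !!((!c || c) && !c) && !c || !c && c   [absorption]
= c && !!((!c || c) && !c) || !!((!c || c) && !c) && !c   [complement / identity]
= !!((!c || c) && !c)   [distribution]
= !!!c   [complement / identity]
= !c   [double negation]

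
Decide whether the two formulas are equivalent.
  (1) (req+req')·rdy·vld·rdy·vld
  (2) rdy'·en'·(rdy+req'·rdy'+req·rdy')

No

E1: (req+req')·rdy·vld·rdy·vld
    = (req+req')·rdy·vld   — idempotence
    = rdy·vld   — complement / identity
E2: rdy'·en'·(rdy+req'·rdy'+req·rdy')
    = rdy'·en'·(rdy+rdy')   — distribution
    = rdy'·en'   — complement / identity
These differ: at en=0, rdy=1, req=0, vld=1, E1 = 1 but E2 = 0.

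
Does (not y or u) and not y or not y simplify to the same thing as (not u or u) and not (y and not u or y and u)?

E1: (not y or u) and not y or not y
    = not y or not y   — absorption
    = not y   — idempotence
E2: (not u or u) and not (y and not u or y and u)
    = (not u or u) and not y   — distribution
    = not y   — complement / identity
Both reduce to not y, so they are equivalent.

Yes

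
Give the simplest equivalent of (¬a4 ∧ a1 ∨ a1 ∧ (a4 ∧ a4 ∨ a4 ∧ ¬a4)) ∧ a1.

(¬a4 ∧ a1 ∨ a1 ∧ (a4 ∧ a4 ∨ a4 ∧ ¬a4)) ∧ a1
= (¬a4 ∧ a1 ∨ a1 ∧ a4) ∧ a1   — distribution
= a1 ∧ a1   — distribution
= a1   — idempotence

a1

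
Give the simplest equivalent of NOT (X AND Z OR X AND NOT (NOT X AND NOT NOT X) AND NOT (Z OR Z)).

NOT (X AND Z OR X AND NOT (NOT X AND NOT NOT X) AND NOT (Z OR Z))
= NOT (X AND Z OR X AND (X OR NOT X) AND NOT (Z OR Z))   [De Morgan]
= NOT (X AND Z OR X AND NOT (Z OR Z))   [complement / identity]
= NOT (X AND Z OR X AND NOT Z)   [idempotence]
= NOT X   [distribution]

NOT X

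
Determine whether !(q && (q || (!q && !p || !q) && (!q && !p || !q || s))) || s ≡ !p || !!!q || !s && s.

E1: !(q && (q || (!q && !p || !q) && (!q && !p || !q || s))) || s
    = !(q && (q || !q && !p || !q)) || s
    = !(q && (q || !q)) || s
    = !q || s
E2: !p || !!!q || !s && s
    = !p || !q || !s && s
    = !p || !q
These differ: at p=1, q=1, s=1, E1 = 1 but E2 = 0.

No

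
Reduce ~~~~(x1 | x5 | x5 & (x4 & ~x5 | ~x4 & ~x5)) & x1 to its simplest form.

x1

~~~~(x1 | x5 | x5 & (x4 & ~x5 | ~x4 & ~x5)) & x1
= ~~~~(x1 | x5 | x5 & ~x5) & x1   — distribution
= ~~~~(x1 | x5) & x1   — complement / identity
= ~~(x1 | x5) & x1   — double negation
= (x1 | x5) & x1   — double negation
= x1   — absorption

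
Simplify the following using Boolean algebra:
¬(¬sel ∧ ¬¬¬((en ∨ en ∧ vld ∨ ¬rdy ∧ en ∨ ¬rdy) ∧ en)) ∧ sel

¬(¬sel ∧ ¬¬¬((en ∨ en ∧ vld ∨ ¬rdy ∧ en ∨ ¬rdy) ∧ en)) ∧ sel
= ¬(¬sel ∧ ¬¬¬((en ∨ en ∧ vld ∨ ¬rdy) ∧ en)) ∧ sel   — absorption
= ¬(¬sel ∧ ¬((en ∨ en ∧ vld ∨ ¬rdy) ∧ en)) ∧ sel   — double negation
= ¬(¬sel ∧ ¬((en ∨ ¬rdy) ∧ en)) ∧ sel   — absorption
= (sel ∨ (en ∨ ¬rdy) ∧ en) ∧ sel   — De Morgan
= (sel ∨ en) ∧ sel   — absorption
= sel   — absorption

sel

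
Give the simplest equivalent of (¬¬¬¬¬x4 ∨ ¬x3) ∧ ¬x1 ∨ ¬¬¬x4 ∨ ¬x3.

(¬¬¬¬¬x4 ∨ ¬x3) ∧ ¬x1 ∨ ¬¬¬x4 ∨ ¬x3
= (¬¬¬x4 ∨ ¬x3) ∧ ¬x1 ∨ ¬¬¬x4 ∨ ¬x3   [double negation]
= ¬¬¬x4 ∨ ¬x3   [absorption]
= ¬x4 ∨ ¬x3   [double negation]

¬x4 ∨ ¬x3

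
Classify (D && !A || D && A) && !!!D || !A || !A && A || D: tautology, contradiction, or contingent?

contingent

(D && !A || D && A) && !!!D || !A || !A && A || D
= (D && !A || D && A) && !!!D || !A || D   (complement / identity)
= (D && !A || D && A) && !D || !A || D   (double negation)
= D && !D || !A || D   (distribution)
= !A || D   (complement / identity)
This depends on A, D, so it is not a constant.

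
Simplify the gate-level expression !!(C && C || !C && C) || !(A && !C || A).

!!(C && C || !C && C) || !(A && !C || A)
= !!C || !(A && !C || A)
= !!C || !A
= C || !A

C || !A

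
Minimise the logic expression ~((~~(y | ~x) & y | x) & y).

~y

~((~~(y | ~x) & y | x) & y)
= ~(((y | ~x) & y | x) & y)   [double negation]
= ~((y | x) & y)   [absorption]
= ~y   [absorption]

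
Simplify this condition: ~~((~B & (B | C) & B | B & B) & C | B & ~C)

~~((~B & (B | C) & B | B & B) & C | B & ~C)
= ~~((~B & B | B & B) & C | B & ~C)   — absorption
= (~B & B | B & B) & C | B & ~C   — double negation
= B & C | B & ~C   — distribution
= B   — distribution

B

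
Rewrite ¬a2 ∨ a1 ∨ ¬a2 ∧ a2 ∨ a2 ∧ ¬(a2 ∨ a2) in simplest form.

¬a2 ∨ a1

¬a2 ∨ a1 ∨ ¬a2 ∧ a2 ∨ a2 ∧ ¬(a2 ∨ a2)
= ¬a2 ∨ a1 ∨ a2 ∧ ¬(a2 ∨ a2)
= ¬a2 ∨ a1 ∨ a2 ∧ ¬a2
= ¬a2 ∨ a1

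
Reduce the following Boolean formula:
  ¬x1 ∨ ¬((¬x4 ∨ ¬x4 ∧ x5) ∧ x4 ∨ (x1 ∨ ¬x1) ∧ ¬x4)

¬x1 ∨ ¬((¬x4 ∨ ¬x4 ∧ x5) ∧ x4 ∨ (x1 ∨ ¬x1) ∧ ¬x4)
= ¬x1 ∨ ¬(¬x4 ∧ x4 ∨ (x1 ∨ ¬x1) ∧ ¬x4)   (absorption)
= ¬x1 ∨ ¬(¬x4 ∧ x4 ∨ ¬x4)   (complement / identity)
= ¬x1 ∨ ¬¬x4   (complement / identity)
= ¬x1 ∨ x4   (double negation)

¬x1 ∨ x4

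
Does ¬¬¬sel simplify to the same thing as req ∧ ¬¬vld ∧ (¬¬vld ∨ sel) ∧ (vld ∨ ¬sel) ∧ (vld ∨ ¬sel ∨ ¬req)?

No

E1: ¬¬¬sel
    = ¬sel
E2: req ∧ ¬¬vld ∧ (¬¬vld ∨ sel) ∧ (vld ∨ ¬sel) ∧ (vld ∨ ¬sel ∨ ¬req)
    = req ∧ ¬¬vld ∧ (vld ∨ ¬sel) ∧ (vld ∨ ¬sel ∨ ¬req)
    = req ∧ ¬¬vld ∧ (vld ∨ ¬sel)
    = req ∧ vld ∧ (vld ∨ ¬sel)
    = req ∧ vld
These differ: at req=0, sel=0, vld=0, E1 = 1 but E2 = 0.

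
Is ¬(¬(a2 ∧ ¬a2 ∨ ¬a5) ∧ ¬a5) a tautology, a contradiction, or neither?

¬(¬(a2 ∧ ¬a2 ∨ ¬a5) ∧ ¬a5)
= ¬(¬¬a5 ∧ ¬a5)   (complement / identity)
= ¬a5 ∨ a5   (De Morgan)
= True   (complement)

tautology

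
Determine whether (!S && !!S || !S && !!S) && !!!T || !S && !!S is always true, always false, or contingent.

always false

(!S && !!S || !S && !!S) && !!!T || !S && !!S
= (!S && !!S || !S && !!S) && !T || !S && !!S   (double negation)
= !S && !!S && !T || !S && !!S   (idempotence)
= !S && !!S   (absorption)
= !S && S   (double negation)
= false   (complement)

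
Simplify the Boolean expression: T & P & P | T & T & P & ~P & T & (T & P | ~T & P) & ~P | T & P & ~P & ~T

T & P

T & P & P | T & T & P & ~P & T & (T & P | ~T & P) & ~P | T & P & ~P & ~T
= T & P & P | T & T & P & ~P & T & P & ~P | T & P & ~P & ~T   (distribution)
= T & P & P | T & T & P & ~P | T & P & ~P & ~T   (idempotence)
= T & P & P | T & P & ~P   (distribution)
= T & P   (distribution)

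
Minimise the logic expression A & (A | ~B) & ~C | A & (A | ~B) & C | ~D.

A & (A | ~B) & ~C | A & (A | ~B) & C | ~D
= A & (A | ~B) | ~D
= A | ~D

A | ~D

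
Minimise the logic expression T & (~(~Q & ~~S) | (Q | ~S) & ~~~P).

T & (Q | ~S)

T & (~(~Q & ~~S) | (Q | ~S) & ~~~P)
= T & (Q | ~S | (Q | ~S) & ~~~P)   (De Morgan)
= T & (Q | ~S | (Q | ~S) & ~P)   (double negation)
= T & (Q | ~S)   (absorption)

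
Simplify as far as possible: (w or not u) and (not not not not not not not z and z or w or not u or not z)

w or not u

(w or not u) and (not not not not not not not z and z or w or not u or not z)
= (w or not u) and (not not not not not z and z or w or not u or not z)
= (w or not u) and (not not not z and z or w or not u or not z)
= (w or not u) and (not z and z or w or not u or not z)
= (w or not u) and (w or not u or not z)
= w or not u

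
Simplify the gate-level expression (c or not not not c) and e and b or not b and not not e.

e

(c or not not not c) and e and b or not b and not not e
= (c or not c) and e and b or not b and not not e   — double negation
= (c or not c) and e and b or not b and e   — double negation
= e and b or not b and e   — complement / identity
= e   — distribution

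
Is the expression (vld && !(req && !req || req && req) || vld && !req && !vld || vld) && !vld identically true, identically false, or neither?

(vld && !(req && !req || req && req) || vld && !req && !vld || vld) && !vld
= (vld && !req || vld && !req && !vld || vld) && !vld
= (vld && !req || vld) && !vld
= vld && !vld
= false

identically false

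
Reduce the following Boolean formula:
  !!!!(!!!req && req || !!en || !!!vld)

en || !vld

!!!!(!!!req && req || !!en || !!!vld)
= !!!!(!req && req || !!en || !!!vld)   [double negation]
= !!!!(!!en || !!!vld)   [complement / identity]
= !!(!!en || !!!vld)   [double negation]
= !(!en && !!vld)   [De Morgan]
= en || !vld   [De Morgan]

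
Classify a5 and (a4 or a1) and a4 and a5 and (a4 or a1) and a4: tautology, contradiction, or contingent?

a5 and (a4 or a1) and a4 and a5 and (a4 or a1) and a4
= a5 and a4 and a5 and (a4 or a1) and a4   (absorption)
= a5 and a4 and a5 and a4   (absorption)
= a5 and a4   (idempotence)
This depends on a4, a5, so it is not a constant.

contingent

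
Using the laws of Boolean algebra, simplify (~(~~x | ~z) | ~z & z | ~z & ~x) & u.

~x & u

(~(~~x | ~z) | ~z & z | ~z & ~x) & u
= (~x & z | ~z & z | ~z & ~x) & u   [De Morgan]
= (~x & z | ~z & ~x) & u   [complement / identity]
= ~x & u   [distribution]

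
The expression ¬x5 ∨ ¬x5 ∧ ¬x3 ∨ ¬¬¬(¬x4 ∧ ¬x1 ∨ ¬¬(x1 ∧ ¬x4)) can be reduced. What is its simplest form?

¬x5 ∨ ¬x5 ∧ ¬x3 ∨ ¬¬¬(¬x4 ∧ ¬x1 ∨ ¬¬(x1 ∧ ¬x4))
= ¬x5 ∨ ¬¬¬(¬x4 ∧ ¬x1 ∨ ¬¬(x1 ∧ ¬x4))
= ¬x5 ∨ ¬¬¬(¬x4 ∧ ¬x1 ∨ x1 ∧ ¬x4)
= ¬x5 ∨ ¬(¬x4 ∧ ¬x1 ∨ x1 ∧ ¬x4)
= ¬x5 ∨ ¬¬x4
= ¬x5 ∨ x4

¬x5 ∨ x4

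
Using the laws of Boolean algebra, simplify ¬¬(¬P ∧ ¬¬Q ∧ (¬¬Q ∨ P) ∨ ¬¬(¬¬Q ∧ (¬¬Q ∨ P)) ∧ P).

Q

¬¬(¬P ∧ ¬¬Q ∧ (¬¬Q ∨ P) ∨ ¬¬(¬¬Q ∧ (¬¬Q ∨ P)) ∧ P)
= ¬¬(¬P ∧ ¬¬Q ∧ (¬¬Q ∨ P) ∨ ¬¬Q ∧ (¬¬Q ∨ P) ∧ P)   — double negation
= ¬¬(¬¬Q ∧ (¬¬Q ∨ P))   — distribution
= ¬¬¬¬Q   — absorption
= ¬¬Q   — double negation
= Q   — double negation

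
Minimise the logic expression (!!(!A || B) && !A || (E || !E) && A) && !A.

(!!(!A || B) && !A || (E || !E) && A) && !A
= ((!A || B) && !A || (E || !E) && A) && !A   — double negation
= (!A || (E || !E) && A) && !A   — absorption
= (!A || A) && !A   — complement / identity
= !A   — complement / identity

!A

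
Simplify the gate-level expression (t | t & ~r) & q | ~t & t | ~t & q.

q

(t | t & ~r) & q | ~t & t | ~t & q
= t & q | ~t & t | ~t & q   (absorption)
= t & q | ~t & q   (complement / identity)
= q   (distribution)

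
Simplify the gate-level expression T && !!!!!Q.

T && !Q

T && !!!!!Q
= T && !!!Q   [double negation]
= T && !Q   [double negation]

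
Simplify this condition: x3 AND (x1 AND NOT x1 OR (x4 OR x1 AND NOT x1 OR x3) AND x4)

x3 AND x4

x3 AND (x1 AND NOT x1 OR (x4 OR x1 AND NOT x1 OR x3) AND x4)
= x3 AND (x1 AND NOT x1 OR (x4 OR x3) AND x4)
= x3 AND (x1 AND NOT x1 OR x4)
= x3 AND x4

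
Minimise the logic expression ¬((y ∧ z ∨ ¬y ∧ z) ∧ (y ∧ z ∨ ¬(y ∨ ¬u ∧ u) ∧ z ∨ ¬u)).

¬((y ∧ z ∨ ¬y ∧ z) ∧ (y ∧ z ∨ ¬(y ∨ ¬u ∧ u) ∧ z ∨ ¬u))
= ¬((y ∧ z ∨ ¬y ∧ z) ∧ (y ∧ z ∨ ¬y ∧ z ∨ ¬u))   (complement / identity)
= ¬(y ∧ z ∨ ¬y ∧ z)   (absorption)
= ¬z   (distribution)

¬z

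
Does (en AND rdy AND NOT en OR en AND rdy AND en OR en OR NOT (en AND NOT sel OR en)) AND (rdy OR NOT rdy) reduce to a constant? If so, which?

(en AND rdy AND NOT en OR en AND rdy AND en OR en OR NOT (en AND NOT sel OR en)) AND (rdy OR NOT rdy)
= (en AND rdy OR en OR NOT (en AND NOT sel OR en)) AND (rdy OR NOT rdy)   — distribution
= (en AND rdy OR en OR NOT en) AND (rdy OR NOT rdy)   — absorption
= (en OR NOT en) AND (rdy OR NOT rdy)   — absorption
= en OR NOT en   — complement / identity
= TRUE   — complement

yes, True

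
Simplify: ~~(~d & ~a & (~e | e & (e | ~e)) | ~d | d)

1

~~(~d & ~a & (~e | e & (e | ~e)) | ~d | d)
= ~~(~d & ~a & (~e | e) | ~d | d)   — complement / identity
= ~~(~d & ~a | ~d | d)   — complement / identity
= ~~(~d | d)   — absorption
= ~d | d   — double negation
= 1   — complement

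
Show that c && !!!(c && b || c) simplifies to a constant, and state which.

false

c && !!!(c && b || c)
= c && !!!c   [absorption]
= c && !c   [double negation]
= false   [complement]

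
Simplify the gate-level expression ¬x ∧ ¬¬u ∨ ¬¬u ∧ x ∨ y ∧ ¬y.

u

¬x ∧ ¬¬u ∨ ¬¬u ∧ x ∨ y ∧ ¬y
= ¬x ∧ ¬¬u ∨ ¬¬u ∧ x   — complement / identity
= ¬¬u   — distribution
= u   — double negation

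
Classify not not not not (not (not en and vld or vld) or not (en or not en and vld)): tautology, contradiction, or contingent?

not not not not (not (not en and vld or vld) or not (en or not en and vld))
= not not not ((not en and vld or vld) and (en or not en and vld))
= not not not (vld and en or not en and vld)
= not not not vld
= not vld
This depends on vld, so it is not a constant.

contingent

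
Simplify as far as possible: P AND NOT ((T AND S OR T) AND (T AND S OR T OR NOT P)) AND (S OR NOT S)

P AND NOT ((T AND S OR T) AND (T AND S OR T OR NOT P)) AND (S OR NOT S)
= P AND NOT (T AND S OR T) AND (S OR NOT S)   (absorption)
= P AND NOT (T AND S OR T)   (complement / identity)
= P AND NOT T   (absorption)

P AND NOT T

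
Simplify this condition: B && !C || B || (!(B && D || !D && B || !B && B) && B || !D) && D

B && !C || B || (!(B && D || !D && B || !B && B) && B || !D) && D
= B && !C || B || (!(B && D || !D && B) && B || !D) && D   [complement / identity]
= B && !C || B || (!B && B || !D) && D   [distribution]
= B && !C || B || !D && D   [complement / identity]
= B || !D && D   [absorption]
= B   [complement / identity]

B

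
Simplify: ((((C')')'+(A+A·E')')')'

C'+A'

((((C')')'+(A+A·E')')')'
= ((C'+(A+A·E')')')'   — double negation
= ((C'+A')')'   — absorption
= C'+A'   — double negation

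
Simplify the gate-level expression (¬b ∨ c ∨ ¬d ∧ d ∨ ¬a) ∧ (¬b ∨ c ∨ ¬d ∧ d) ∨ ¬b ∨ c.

(¬b ∨ c ∨ ¬d ∧ d ∨ ¬a) ∧ (¬b ∨ c ∨ ¬d ∧ d) ∨ ¬b ∨ c
= ¬b ∨ c ∨ ¬d ∧ d ∨ ¬b ∨ c   [absorption]
= ¬b ∨ c ∨ ¬b ∨ c   [complement / identity]
= ¬b ∨ c   [idempotence]

¬b ∨ c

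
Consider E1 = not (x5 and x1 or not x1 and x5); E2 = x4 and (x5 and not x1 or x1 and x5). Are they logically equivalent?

E1: not (x5 and x1 or not x1 and x5)
    = not x5   — distribution
E2: x4 and (x5 and not x1 or x1 and x5)
    = x4 and x5   — distribution
These differ: at x1=0, x4=0, x5=0, E1 = 1 but E2 = 0.

No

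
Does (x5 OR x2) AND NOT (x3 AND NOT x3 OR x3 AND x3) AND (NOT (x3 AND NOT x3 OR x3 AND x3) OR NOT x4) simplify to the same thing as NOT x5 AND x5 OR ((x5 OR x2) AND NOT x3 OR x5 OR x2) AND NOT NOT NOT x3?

E1: (x5 OR x2) AND NOT (x3 AND NOT x3 OR x3 AND x3) AND (NOT (x3 AND NOT x3 OR x3 AND x3) OR NOT x4)
    = (x5 OR x2) AND NOT (x3 AND NOT x3 OR x3 AND x3)   [absorption]
    = (x5 OR x2) AND NOT x3   [distribution]
E2: NOT x5 AND x5 OR ((x5 OR x2) AND NOT x3 OR x5 OR x2) AND NOT NOT NOT x3
    = NOT x5 AND x5 OR ((x5 OR x2) AND NOT x3 OR x5 OR x2) AND NOT x3   [double negation]
    = NOT x5 AND x5 OR (x5 OR x2) AND NOT x3   [absorption]
    = (x5 OR x2) AND NOT x3   [complement / identity]
Both reduce to (x5 OR x2) AND NOT x3, so they are equivalent.

Yes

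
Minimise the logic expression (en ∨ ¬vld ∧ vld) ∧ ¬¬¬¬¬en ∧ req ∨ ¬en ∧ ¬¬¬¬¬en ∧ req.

¬en ∧ req

(en ∨ ¬vld ∧ vld) ∧ ¬¬¬¬¬en ∧ req ∨ ¬en ∧ ¬¬¬¬¬en ∧ req
= (en ∨ ¬vld ∧ vld) ∧ ¬¬¬¬¬en ∧ req ∨ ¬en ∧ ¬¬¬en ∧ req   [double negation]
= (en ∨ ¬vld ∧ vld) ∧ ¬¬¬en ∧ req ∨ ¬en ∧ ¬¬¬en ∧ req   [double negation]
= en ∧ ¬¬¬en ∧ req ∨ ¬en ∧ ¬¬¬en ∧ req   [complement / identity]
= ¬¬¬en ∧ req   [distribution]
= ¬en ∧ req   [double negation]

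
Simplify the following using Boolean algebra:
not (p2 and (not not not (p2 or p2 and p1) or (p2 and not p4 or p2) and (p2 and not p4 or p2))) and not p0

not p2 and not p0

not (p2 and (not not not (p2 or p2 and p1) or (p2 and not p4 or p2) and (p2 and not p4 or p2))) and not p0
= not (p2 and (not not not (p2 or p2 and p1) or p2 and not p4 or p2)) and not p0   (idempotence)
= not (p2 and (not not not (p2 or p2 and p1) or p2)) and not p0   (absorption)
= not (p2 and (not (p2 or p2 and p1) or p2)) and not p0   (double negation)
= not (p2 and (not p2 or p2)) and not p0   (absorption)
= not p2 and not p0   (complement / identity)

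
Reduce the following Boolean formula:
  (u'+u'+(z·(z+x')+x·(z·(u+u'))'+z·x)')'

(u'+u'+(z·(z+x')+x·(z·(u+u'))'+z·x)')'
= (u'+u'+(z·(z+x')+x·z'+z·x)')'   — complement / identity
= (u'+u'+(z·(z+x')+x)')'   — distribution
= (u'+u'+(z+x)')'   — absorption
= (u'+(z+x)')'   — idempotence
= u·(z+x)   — De Morgan

u·(z+x)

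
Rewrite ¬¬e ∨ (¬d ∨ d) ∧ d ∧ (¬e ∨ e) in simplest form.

¬¬e ∨ (¬d ∨ d) ∧ d ∧ (¬e ∨ e)
= ¬¬e ∨ (¬d ∨ d) ∧ d
= ¬¬e ∨ d
= e ∨ d

e ∨ d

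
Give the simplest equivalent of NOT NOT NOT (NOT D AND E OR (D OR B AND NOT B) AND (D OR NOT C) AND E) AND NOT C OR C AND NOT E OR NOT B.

NOT E OR NOT B

NOT NOT NOT (NOT D AND E OR (D OR B AND NOT B) AND (D OR NOT C) AND E) AND NOT C OR C AND NOT E OR NOT B
= NOT (NOT D AND E OR (D OR B AND NOT B) AND (D OR NOT C) AND E) AND NOT C OR C AND NOT E OR NOT B   [double negation]
= NOT (NOT D AND E OR D AND (D OR NOT C) AND E) AND NOT C OR C AND NOT E OR NOT B   [complement / identity]
= NOT (NOT D AND E OR D AND E) AND NOT C OR C AND NOT E OR NOT B   [absorption]
= NOT E AND NOT C OR C AND NOT E OR NOT B   [distribution]
= NOT E OR NOT B   [distribution]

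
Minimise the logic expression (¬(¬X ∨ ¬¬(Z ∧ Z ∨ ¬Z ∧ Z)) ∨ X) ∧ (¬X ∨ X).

(¬(¬X ∨ ¬¬(Z ∧ Z ∨ ¬Z ∧ Z)) ∨ X) ∧ (¬X ∨ X)
= (¬(¬X ∨ ¬¬Z) ∨ X) ∧ (¬X ∨ X)   [distribution]
= (X ∧ ¬Z ∨ X) ∧ (¬X ∨ X)   [De Morgan]
= X ∧ (¬X ∨ X)   [absorption]
= X   [complement / identity]

X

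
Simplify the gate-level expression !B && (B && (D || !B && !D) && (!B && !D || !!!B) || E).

!B && E

!B && (B && (D || !B && !D) && (!B && !D || !!!B) || E)
= !B && (B && (!B && !D || D && !!!B) || E)   (distribution)
= !B && (B && (!B && !D || D && !B) || E)   (double negation)
= !B && (B && !B || E)   (distribution)
= !B && E   (complement / identity)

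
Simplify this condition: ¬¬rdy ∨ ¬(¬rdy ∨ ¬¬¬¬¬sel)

rdy

¬¬rdy ∨ ¬(¬rdy ∨ ¬¬¬¬¬sel)
= rdy ∨ ¬(¬rdy ∨ ¬¬¬¬¬sel)   — double negation
= rdy ∨ rdy ∧ ¬¬¬¬sel   — De Morgan
= rdy ∨ rdy ∧ ¬¬sel   — double negation
= rdy ∨ rdy ∧ sel   — double negation
= rdy   — absorption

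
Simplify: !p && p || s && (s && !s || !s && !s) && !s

false

!p && p || s && (s && !s || !s && !s) && !s
= !p && p || s && !s && !s   — distribution
= s && !s && !s   — complement / identity
= s && !s   — idempotence
= false   — complement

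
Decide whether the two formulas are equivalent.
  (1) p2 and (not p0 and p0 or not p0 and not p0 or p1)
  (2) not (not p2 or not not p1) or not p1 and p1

No

E1: p2 and (not p0 and p0 or not p0 and not p0 or p1)
    = p2 and (not p0 or p1)   — distribution
E2: not (not p2 or not not p1) or not p1 and p1
    = not (not p2 or not not p1)   — complement / identity
    = p2 and not p1   — De Morgan
These differ: at p0=0, p1=1, p2=1, E1 = 1 but E2 = 0.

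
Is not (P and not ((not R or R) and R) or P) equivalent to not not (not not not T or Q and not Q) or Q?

E1: not (P and not ((not R or R) and R) or P)
    = not (P and not R or P)   [complement / identity]
    = not P   [absorption]
E2: not not (not not not T or Q and not Q) or Q
    = not not not not not T or Q   [complement / identity]
    = not not not T or Q   [double negation]
    = not T or Q   [double negation]
These differ: at P=1, Q=0, R=0, T=0, E1 = 0 but E2 = 1.

No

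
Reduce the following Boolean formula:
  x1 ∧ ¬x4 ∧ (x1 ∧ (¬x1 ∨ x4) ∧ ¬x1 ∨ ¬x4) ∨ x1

x1 ∧ ¬x4 ∧ (x1 ∧ (¬x1 ∨ x4) ∧ ¬x1 ∨ ¬x4) ∨ x1
= x1 ∧ ¬x4 ∧ (x1 ∧ ¬x1 ∨ ¬x4) ∨ x1
= x1 ∧ ¬x4 ∧ ¬x4 ∨ x1
= x1 ∧ ¬x4 ∨ x1
= x1

x1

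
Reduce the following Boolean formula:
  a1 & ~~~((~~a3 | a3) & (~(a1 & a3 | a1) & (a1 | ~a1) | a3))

a1 & ~a3

a1 & ~~~((~~a3 | a3) & (~(a1 & a3 | a1) & (a1 | ~a1) | a3))
= a1 & ~~~((~~a3 | a3) & (~(a1 & a3 | a1) | a3))
= a1 & ~~~((~~a3 | a3) & (~a1 | a3))
= a1 & ~~~((a3 | a3) & (~a1 | a3))
= a1 & ~~~(a3 | a3 & ~a1)
= a1 & ~(a3 | a3 & ~a1)
= a1 & ~a3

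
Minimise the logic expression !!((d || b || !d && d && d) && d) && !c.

!!((d || b || !d && d && d) && d) && !c
= !!((d || b || !d && d) && d) && !c   — idempotence
= !!((d || b) && d) && !c   — complement / identity
= !!d && !c   — absorption
= d && !c   — double negation

d && !c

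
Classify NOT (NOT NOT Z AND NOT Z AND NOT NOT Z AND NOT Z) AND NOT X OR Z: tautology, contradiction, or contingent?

contingent

NOT (NOT NOT Z AND NOT Z AND NOT NOT Z AND NOT Z) AND NOT X OR Z
= NOT (NOT NOT Z AND NOT Z) AND NOT X OR Z   [idempotence]
= (NOT Z OR Z) AND NOT X OR Z   [De Morgan]
= NOT X OR Z   [complement / identity]
This depends on X, Z, so it is not a constant.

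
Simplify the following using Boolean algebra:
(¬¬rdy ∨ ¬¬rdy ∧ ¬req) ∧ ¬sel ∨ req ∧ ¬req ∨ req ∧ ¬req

rdy ∧ ¬sel

(¬¬rdy ∨ ¬¬rdy ∧ ¬req) ∧ ¬sel ∨ req ∧ ¬req ∨ req ∧ ¬req
= (¬¬rdy ∨ ¬¬rdy ∧ ¬req) ∧ ¬sel ∨ req ∧ ¬req   (complement / identity)
= ¬¬rdy ∧ ¬sel ∨ req ∧ ¬req   (absorption)
= ¬¬rdy ∧ ¬sel   (complement / identity)
= rdy ∧ ¬sel   (double negation)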